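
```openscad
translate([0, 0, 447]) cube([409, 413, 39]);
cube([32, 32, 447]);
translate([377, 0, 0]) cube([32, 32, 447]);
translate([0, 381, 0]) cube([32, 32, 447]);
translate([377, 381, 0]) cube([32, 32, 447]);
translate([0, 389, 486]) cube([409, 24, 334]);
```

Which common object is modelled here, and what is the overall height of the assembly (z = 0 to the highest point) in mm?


A chair. The overall height is 820 mm.

A slab on four corner posts with a tall panel at the back — a chair. The seat slab sits at z = 447 with thickness 39, and the 334 mm backrest starts at the seat top, so the overall height is 447 + 39 + 334 = 820 mm.


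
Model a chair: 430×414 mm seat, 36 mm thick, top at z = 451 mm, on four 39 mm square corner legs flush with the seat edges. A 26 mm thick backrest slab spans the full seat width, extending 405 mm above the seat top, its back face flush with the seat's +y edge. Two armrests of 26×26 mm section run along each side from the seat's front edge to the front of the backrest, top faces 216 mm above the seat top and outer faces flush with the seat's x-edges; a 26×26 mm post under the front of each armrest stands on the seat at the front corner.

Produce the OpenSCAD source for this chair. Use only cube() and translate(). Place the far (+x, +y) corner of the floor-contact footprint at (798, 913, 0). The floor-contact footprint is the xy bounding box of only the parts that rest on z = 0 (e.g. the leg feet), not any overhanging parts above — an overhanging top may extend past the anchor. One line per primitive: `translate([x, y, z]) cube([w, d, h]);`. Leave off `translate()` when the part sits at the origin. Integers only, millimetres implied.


// leg_h = 451 - 36 = 415
// arm post h = 216 - 26 = 190
translate([368, 499, 415]) cube([430, 414, 36]);
translate([368, 499, 0]) cube([39, 39, 415]);
translate([759, 499, 0]) cube([39, 39, 415]);
translate([368, 874, 0]) cube([39, 39, 415]);
translate([759, 874, 0]) cube([39, 39, 415]);
translate([368, 887, 451]) cube([430, 26, 405]);
translate([368, 499, 641]) cube([26, 388, 26]);
translate([772, 499, 641]) cube([26, 388, 26]);
translate([368, 499, 451]) cube([26, 26, 190]);
translate([772, 499, 451]) cube([26, 26, 190]);


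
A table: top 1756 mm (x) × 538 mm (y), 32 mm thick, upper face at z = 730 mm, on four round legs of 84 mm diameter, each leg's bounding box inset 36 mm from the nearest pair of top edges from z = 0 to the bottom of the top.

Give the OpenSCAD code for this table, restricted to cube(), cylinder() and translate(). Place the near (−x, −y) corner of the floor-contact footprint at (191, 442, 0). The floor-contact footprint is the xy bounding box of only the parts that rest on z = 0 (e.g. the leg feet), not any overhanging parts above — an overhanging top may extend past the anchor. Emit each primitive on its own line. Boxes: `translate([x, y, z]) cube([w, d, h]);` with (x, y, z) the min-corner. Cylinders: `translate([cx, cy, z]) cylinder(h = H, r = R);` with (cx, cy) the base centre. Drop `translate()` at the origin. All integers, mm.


// leg_h = 730 - 32 = 698
translate([155, 406, 698]) cube([1756, 538, 32]);
translate([233, 484, 0]) cylinder(h = 698, r = 42);
translate([1833, 484, 0]) cylinder(h = 698, r = 42);
translate([233, 866, 0]) cylinder(h = 698, r = 42);
translate([1833, 866, 0]) cylinder(h = 698, r = 42);


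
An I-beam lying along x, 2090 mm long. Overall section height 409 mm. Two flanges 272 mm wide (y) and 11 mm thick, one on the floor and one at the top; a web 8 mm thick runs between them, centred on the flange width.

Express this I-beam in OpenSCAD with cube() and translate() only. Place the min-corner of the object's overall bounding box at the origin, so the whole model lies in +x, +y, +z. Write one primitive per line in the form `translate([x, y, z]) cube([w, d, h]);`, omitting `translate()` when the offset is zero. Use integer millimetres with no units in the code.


cube([2090, 272, 11]);
translate([0, 132, 11]) cube([2090, 8, 387]);
translate([0, 0, 398]) cube([2090, 272, 11]);


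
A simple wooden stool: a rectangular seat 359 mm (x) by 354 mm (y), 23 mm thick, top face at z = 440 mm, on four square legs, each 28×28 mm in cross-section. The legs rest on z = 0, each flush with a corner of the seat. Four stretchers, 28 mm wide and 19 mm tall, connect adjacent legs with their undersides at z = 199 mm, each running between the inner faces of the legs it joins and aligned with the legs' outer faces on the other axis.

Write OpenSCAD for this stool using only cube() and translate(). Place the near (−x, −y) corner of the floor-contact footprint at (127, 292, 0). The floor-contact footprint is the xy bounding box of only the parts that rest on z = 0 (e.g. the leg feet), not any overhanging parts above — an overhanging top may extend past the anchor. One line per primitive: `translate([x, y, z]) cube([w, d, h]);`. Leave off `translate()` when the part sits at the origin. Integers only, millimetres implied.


translate([127, 292, 417]) cube([359, 354, 23]);
translate([127, 292, 0]) cube([28, 28, 417]);
translate([458, 292, 0]) cube([28, 28, 417]);
translate([127, 618, 0]) cube([28, 28, 417]);
translate([458, 618, 0]) cube([28, 28, 417]);
translate([155, 292, 199]) cube([303, 28, 19]);
translate([155, 618, 199]) cube([303, 28, 19]);
translate([127, 320, 199]) cube([28, 298, 19]);
translate([458, 320, 199]) cube([28, 298, 19]);


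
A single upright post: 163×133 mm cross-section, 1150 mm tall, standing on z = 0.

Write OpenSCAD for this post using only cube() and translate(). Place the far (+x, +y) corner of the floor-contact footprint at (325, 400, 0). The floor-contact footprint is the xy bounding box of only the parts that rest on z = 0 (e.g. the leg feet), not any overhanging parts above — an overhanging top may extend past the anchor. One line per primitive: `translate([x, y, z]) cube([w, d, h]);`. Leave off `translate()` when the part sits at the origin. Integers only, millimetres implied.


translate([162, 267, 0]) cube([163, 133, 1150]);


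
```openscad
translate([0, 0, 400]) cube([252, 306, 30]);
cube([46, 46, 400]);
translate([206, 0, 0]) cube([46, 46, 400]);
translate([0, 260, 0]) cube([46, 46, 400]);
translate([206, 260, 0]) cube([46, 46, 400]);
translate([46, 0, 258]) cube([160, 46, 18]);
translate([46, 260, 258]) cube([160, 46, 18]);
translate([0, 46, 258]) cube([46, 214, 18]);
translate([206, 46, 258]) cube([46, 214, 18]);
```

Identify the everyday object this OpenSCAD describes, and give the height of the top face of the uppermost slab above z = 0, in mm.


A stool. The seat height is 430 mm.

A 252×306×30 slab at z = 400 on four corner posts — a stool. The seat top is 400 + 30 = 430 mm.


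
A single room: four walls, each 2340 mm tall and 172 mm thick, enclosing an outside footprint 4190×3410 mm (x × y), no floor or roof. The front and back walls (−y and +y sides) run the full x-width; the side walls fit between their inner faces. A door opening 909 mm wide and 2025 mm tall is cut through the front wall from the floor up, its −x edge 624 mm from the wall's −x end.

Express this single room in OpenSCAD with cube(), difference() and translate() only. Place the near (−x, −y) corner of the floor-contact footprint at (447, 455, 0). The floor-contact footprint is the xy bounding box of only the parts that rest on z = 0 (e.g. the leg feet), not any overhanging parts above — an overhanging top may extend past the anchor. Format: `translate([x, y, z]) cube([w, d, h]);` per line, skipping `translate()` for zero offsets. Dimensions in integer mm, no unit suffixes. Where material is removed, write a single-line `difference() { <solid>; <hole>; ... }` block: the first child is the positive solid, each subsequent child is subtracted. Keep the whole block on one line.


difference() { translate([447, 455, 0]) cube([4190, 172, 2340]); translate([1071, 455, 0]) cube([909, 172, 2025]); }
translate([447, 3693, 0]) cube([4190, 172, 2340]);
translate([447, 627, 0]) cube([172, 3066, 2340]);
translate([4465, 627, 0]) cube([172, 3066, 2340]);


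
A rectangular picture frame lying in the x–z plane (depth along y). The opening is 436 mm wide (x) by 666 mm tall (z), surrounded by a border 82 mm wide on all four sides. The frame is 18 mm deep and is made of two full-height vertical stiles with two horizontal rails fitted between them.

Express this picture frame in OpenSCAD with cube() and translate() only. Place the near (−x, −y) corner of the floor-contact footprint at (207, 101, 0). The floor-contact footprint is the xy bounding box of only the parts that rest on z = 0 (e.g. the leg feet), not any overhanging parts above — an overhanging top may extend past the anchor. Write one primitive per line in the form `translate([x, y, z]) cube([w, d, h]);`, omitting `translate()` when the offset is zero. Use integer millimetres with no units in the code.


translate([207, 101, 0]) cube([82, 18, 830]);
translate([725, 101, 0]) cube([82, 18, 830]);
translate([289, 101, 0]) cube([436, 18, 82]);
translate([289, 101, 748]) cube([436, 18, 82]);


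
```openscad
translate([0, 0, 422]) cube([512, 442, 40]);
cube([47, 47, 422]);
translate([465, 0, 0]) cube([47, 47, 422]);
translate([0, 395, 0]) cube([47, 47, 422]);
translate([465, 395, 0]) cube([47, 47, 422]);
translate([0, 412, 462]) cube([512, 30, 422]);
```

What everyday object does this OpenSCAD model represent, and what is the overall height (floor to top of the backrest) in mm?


A chair. The overall height is 884 mm.

A slab on four corner posts with a tall panel at the back — a chair. The seat slab sits at z = 422 with thickness 40, and the 422 mm backrest starts at the seat top, so the overall height is 422 + 40 + 422 = 884 mm.


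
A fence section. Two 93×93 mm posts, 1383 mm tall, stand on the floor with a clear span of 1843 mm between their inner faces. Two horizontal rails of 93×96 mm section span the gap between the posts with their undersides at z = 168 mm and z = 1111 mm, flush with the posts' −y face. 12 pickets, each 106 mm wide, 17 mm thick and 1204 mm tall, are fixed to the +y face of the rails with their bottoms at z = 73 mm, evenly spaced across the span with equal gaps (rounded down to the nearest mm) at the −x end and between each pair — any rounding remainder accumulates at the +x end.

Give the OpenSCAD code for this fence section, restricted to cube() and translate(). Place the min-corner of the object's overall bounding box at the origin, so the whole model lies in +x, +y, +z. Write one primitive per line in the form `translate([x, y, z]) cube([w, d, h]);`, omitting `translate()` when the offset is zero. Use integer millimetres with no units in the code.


cube([93, 93, 1383]);
translate([1936, 0, 0]) cube([93, 93, 1383]);
translate([93, 0, 168]) cube([1843, 93, 96]);
translate([93, 0, 1111]) cube([1843, 93, 96]);
translate([136, 93, 73]) cube([106, 17, 1204]);
translate([285, 93, 73]) cube([106, 17, 1204]);
translate([434, 93, 73]) cube([106, 17, 1204]);
translate([583, 93, 73]) cube([106, 17, 1204]);
translate([732, 93, 73]) cube([106, 17, 1204]);
translate([881, 93, 73]) cube([106, 17, 1204]);
translate([1030, 93, 73]) cube([106, 17, 1204]);
translate([1179, 93, 73]) cube([106, 17, 1204]);
translate([1328, 93, 73]) cube([106, 17, 1204]);
translate([1477, 93, 73]) cube([106, 17, 1204]);
translate([1626, 93, 73]) cube([106, 17, 1204]);
translate([1775, 93, 73]) cube([106, 17, 1204]);


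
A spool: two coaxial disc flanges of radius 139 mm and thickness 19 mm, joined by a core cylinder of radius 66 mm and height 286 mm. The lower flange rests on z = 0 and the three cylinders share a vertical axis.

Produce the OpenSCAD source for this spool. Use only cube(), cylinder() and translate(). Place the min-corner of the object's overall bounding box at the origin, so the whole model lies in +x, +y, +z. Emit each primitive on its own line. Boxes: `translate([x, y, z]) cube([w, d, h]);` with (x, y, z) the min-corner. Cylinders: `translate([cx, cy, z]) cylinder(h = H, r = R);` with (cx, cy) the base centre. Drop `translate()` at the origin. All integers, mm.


translate([139, 139, 0]) cylinder(h = 19, r = 139);
translate([139, 139, 19]) cylinder(h = 286, r = 66);
translate([139, 139, 305]) cylinder(h = 19, r = 139);


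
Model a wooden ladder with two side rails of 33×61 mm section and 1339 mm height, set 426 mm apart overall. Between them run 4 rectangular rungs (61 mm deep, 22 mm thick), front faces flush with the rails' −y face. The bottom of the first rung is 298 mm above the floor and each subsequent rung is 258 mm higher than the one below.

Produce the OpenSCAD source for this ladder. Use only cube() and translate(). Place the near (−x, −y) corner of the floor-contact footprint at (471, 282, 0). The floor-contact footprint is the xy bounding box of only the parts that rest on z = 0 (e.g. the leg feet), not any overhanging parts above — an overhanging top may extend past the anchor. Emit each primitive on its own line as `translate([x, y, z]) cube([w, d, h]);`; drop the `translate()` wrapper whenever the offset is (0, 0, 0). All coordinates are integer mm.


translate([471, 282, 0]) cube([33, 61, 1339]);
translate([864, 282, 0]) cube([33, 61, 1339]);
translate([504, 282, 298]) cube([360, 61, 22]);
translate([504, 282, 556]) cube([360, 61, 22]);
translate([504, 282, 814]) cube([360, 61, 22]);
translate([504, 282, 1072]) cube([360, 61, 22]);


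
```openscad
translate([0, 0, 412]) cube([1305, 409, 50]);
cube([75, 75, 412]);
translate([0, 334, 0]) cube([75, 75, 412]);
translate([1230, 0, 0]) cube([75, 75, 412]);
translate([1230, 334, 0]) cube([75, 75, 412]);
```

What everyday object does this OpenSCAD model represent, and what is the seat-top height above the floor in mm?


A bench. The seat-top height is 462 mm.

A long slab on four corner posts — a bench. The slab sits at z = 412 with thickness 50, so the top is 412 + 50 = 462 mm.


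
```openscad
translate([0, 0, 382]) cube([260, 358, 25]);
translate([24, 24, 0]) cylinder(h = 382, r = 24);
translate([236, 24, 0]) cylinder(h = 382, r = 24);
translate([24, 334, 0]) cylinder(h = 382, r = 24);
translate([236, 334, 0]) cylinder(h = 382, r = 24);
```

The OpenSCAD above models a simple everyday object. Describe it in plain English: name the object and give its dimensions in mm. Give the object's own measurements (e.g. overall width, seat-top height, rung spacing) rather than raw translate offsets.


A simple wooden stool: a rectangular seat 260 mm (x) by 358 mm (y), 25 mm thick, top face at z = 407 mm, on four round legs, each 48 mm in diameter. The legs rest on z = 0, each leg's axis is inset half a diameter from the nearest pair of seat edges (so the leg's bounding box is flush with the corner).


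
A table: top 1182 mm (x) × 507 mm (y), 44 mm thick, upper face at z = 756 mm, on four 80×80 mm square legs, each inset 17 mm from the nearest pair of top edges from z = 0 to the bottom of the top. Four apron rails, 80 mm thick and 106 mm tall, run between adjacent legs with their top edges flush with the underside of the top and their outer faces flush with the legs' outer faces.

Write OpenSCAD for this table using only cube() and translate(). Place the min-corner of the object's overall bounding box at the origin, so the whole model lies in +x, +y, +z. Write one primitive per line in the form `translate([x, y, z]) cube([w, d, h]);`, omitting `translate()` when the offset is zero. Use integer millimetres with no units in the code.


// leg_h = 756 - 44 = 712
// apron z = 712 - 106 = 606
translate([0, 0, 712]) cube([1182, 507, 44]);
translate([17, 17, 0]) cube([80, 80, 712]);
translate([1085, 17, 0]) cube([80, 80, 712]);
translate([17, 410, 0]) cube([80, 80, 712]);
translate([1085, 410, 0]) cube([80, 80, 712]);
translate([97, 17, 606]) cube([988, 80, 106]);
translate([97, 410, 606]) cube([988, 80, 106]);
translate([17, 97, 606]) cube([80, 313, 106]);
translate([1085, 97, 606]) cube([80, 313, 106]);


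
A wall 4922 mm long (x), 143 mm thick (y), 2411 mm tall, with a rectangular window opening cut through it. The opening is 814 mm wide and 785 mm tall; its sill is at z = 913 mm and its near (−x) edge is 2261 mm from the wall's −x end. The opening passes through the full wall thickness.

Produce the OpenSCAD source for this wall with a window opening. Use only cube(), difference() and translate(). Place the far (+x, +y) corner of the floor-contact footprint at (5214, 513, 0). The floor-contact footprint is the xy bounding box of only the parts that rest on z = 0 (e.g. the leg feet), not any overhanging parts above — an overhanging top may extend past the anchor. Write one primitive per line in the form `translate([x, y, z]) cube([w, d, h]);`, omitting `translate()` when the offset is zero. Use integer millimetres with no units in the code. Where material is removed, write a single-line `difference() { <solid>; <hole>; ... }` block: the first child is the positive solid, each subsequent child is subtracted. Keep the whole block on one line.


difference() { translate([292, 370, 0]) cube([4922, 143, 2411]); translate([2553, 370, 913]) cube([814, 143, 785]); }


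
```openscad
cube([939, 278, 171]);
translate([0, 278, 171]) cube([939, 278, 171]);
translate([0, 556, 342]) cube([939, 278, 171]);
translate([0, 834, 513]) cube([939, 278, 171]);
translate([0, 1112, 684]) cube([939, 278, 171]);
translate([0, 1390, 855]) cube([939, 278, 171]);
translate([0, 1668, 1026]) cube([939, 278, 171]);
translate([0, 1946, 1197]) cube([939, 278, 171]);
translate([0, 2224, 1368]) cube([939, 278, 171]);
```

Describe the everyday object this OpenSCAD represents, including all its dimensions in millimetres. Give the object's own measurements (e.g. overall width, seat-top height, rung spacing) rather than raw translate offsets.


A straight staircase of 9 solid steps. Each step is 939 mm wide (x), 278 mm deep (y, the going) and 171 mm tall (the rise). The first step rests on the floor; each subsequent step sits one going further in +y and one rise higher in +z, directly behind and above the previous step with no overlap.


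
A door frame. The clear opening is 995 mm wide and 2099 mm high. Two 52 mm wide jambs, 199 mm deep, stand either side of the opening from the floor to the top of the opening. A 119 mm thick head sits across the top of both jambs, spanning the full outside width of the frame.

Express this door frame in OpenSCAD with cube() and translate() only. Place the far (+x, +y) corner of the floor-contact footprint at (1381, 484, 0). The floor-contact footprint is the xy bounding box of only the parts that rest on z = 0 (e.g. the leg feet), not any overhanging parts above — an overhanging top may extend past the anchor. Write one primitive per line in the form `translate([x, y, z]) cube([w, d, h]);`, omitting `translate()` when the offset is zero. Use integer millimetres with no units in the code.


translate([282, 285, 0]) cube([52, 199, 2099]);
translate([1329, 285, 0]) cube([52, 199, 2099]);
translate([282, 285, 2099]) cube([1099, 199, 119]);


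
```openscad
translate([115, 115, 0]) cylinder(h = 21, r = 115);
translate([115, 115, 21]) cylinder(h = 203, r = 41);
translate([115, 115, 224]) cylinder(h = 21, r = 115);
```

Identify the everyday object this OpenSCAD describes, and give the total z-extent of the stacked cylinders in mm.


A spool. The overall height is 245 mm.

Three coaxial cylinders, large–small–large — a spool. Two 21 mm flanges and a 203 mm core give 21 + 203 + 21 = 245 mm.


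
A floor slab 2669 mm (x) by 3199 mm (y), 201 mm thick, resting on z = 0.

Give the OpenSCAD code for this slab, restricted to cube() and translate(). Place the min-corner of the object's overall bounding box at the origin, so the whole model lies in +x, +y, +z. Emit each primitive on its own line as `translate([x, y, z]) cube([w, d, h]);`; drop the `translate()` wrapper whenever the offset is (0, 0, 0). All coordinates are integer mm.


cube([2669, 3199, 201]);


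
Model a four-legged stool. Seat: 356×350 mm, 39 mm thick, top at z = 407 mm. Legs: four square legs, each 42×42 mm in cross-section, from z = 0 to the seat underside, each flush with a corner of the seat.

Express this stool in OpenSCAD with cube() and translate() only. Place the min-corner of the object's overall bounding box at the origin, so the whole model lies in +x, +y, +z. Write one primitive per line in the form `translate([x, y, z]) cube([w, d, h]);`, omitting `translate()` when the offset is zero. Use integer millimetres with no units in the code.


// leg_h = 407 - 39 = 368
translate([0, 0, 368]) cube([356, 350, 39]);
cube([42, 42, 368]);
translate([314, 0, 0]) cube([42, 42, 368]);
translate([0, 308, 0]) cube([42, 42, 368]);
translate([314, 308, 0]) cube([42, 42, 368]);


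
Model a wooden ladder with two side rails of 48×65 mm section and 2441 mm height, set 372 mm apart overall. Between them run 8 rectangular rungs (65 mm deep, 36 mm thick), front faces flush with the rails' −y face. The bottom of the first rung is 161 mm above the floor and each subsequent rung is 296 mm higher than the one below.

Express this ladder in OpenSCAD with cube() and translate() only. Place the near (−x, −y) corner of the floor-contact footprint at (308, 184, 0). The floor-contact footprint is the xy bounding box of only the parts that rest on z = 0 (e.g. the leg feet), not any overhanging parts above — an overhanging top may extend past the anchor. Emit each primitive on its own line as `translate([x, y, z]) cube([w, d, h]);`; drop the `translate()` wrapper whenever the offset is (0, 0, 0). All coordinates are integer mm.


translate([308, 184, 0]) cube([48, 65, 2441]);
translate([632, 184, 0]) cube([48, 65, 2441]);
translate([356, 184, 161]) cube([276, 65, 36]);
translate([356, 184, 457]) cube([276, 65, 36]);
translate([356, 184, 753]) cube([276, 65, 36]);
translate([356, 184, 1049]) cube([276, 65, 36]);
translate([356, 184, 1345]) cube([276, 65, 36]);
translate([356, 184, 1641]) cube([276, 65, 36]);
translate([356, 184, 1937]) cube([276, 65, 36]);
translate([356, 184, 2233]) cube([276, 65, 36]);


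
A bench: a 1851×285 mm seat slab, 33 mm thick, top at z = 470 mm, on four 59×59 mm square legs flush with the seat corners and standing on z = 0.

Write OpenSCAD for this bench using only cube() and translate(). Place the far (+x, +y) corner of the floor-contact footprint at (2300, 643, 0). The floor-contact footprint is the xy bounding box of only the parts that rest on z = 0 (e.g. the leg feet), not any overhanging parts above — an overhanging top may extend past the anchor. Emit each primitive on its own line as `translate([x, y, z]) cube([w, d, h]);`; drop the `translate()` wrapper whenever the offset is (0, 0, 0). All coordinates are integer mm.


translate([449, 358, 437]) cube([1851, 285, 33]);
translate([449, 358, 0]) cube([59, 59, 437]);
translate([449, 584, 0]) cube([59, 59, 437]);
translate([2241, 358, 0]) cube([59, 59, 437]);
translate([2241, 584, 0]) cube([59, 59, 437]);


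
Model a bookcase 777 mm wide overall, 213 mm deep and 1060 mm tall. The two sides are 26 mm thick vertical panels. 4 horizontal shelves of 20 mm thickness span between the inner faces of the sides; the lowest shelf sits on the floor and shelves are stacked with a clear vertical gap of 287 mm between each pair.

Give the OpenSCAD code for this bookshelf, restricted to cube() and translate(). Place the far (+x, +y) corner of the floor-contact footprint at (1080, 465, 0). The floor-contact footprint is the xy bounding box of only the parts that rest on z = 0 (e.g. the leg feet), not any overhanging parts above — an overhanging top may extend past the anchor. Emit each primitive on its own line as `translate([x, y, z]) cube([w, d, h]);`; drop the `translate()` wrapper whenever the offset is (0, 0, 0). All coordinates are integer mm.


translate([303, 252, 0]) cube([26, 213, 1060]);
translate([1054, 252, 0]) cube([26, 213, 1060]);
translate([329, 252, 0]) cube([725, 213, 20]);
translate([329, 252, 307]) cube([725, 213, 20]);
translate([329, 252, 614]) cube([725, 213, 20]);
translate([329, 252, 921]) cube([725, 213, 20]);


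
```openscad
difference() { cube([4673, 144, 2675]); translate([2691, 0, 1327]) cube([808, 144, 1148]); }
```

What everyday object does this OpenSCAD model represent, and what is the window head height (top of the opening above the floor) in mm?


A wall with a window opening. The window head height is 2475 mm.

A wall with a rectangular opening subtracted — a window. Sill at z = 1327, opening 1148 mm tall, so the head is at 1327 + 1148 = 2475 mm.


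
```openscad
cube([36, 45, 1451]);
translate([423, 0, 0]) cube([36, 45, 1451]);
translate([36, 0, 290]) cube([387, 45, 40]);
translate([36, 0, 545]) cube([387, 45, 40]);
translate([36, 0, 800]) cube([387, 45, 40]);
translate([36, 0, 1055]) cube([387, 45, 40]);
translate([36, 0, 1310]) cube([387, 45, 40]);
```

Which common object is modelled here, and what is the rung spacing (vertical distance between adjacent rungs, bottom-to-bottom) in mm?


A ladder. The rung spacing is 255 mm.

Two tall 36×45 posts with 5 short bars between them — a ladder. Adjacent rungs sit at z = 290 and z = 545, so the spacing is 545 − 290 = 255 mm.


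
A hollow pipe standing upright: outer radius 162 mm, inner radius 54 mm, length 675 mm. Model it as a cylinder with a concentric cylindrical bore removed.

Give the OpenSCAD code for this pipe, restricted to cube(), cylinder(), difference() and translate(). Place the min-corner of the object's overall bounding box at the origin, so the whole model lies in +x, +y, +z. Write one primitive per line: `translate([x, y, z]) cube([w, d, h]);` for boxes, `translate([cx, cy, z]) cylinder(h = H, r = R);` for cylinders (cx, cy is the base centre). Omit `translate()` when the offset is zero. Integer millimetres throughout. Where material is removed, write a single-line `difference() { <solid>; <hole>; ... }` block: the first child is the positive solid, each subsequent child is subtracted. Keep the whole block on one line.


difference() { translate([162, 162, 0]) cylinder(h = 675, r = 162); translate([162, 162, 0]) cylinder(h = 675, r = 54); }


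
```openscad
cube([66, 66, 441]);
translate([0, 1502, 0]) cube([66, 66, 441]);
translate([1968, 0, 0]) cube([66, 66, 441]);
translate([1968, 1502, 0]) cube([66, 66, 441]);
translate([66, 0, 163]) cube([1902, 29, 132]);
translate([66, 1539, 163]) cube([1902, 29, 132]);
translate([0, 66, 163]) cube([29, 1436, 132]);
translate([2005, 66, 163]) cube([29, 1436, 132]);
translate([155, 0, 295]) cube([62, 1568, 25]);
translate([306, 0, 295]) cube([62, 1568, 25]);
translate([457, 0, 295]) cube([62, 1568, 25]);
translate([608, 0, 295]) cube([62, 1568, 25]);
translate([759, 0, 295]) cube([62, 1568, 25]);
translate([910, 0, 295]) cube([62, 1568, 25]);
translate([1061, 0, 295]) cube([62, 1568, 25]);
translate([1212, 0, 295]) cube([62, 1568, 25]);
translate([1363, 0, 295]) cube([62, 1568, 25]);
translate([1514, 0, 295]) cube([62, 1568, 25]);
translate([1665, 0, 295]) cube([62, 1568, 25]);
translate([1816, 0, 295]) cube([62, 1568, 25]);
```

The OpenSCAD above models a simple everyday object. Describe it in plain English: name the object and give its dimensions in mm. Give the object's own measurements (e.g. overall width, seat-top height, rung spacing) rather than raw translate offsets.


A bed frame 2034 mm long (x) by 1568 mm wide (y). Four 66×66 mm corner posts, 441 mm tall, at the corners of the footprint. Four rails of 29 mm thickness and 132 mm height run between adjacent posts with their undersides at z = 163 mm, their outer faces flush with the outside of the frame (the two x-running rails run between the posts' inner faces; the two y-running rails run between the posts' inner faces). 12 slats, each 62 mm wide (x) and 25 mm thick, lie across the top of the two x-running rails, running the full 1568 mm width of the frame in y; along x they sit between the end posts with a 89 mm gap after the −x posts and between neighbouring slats, leaving 90 mm before the +x posts.


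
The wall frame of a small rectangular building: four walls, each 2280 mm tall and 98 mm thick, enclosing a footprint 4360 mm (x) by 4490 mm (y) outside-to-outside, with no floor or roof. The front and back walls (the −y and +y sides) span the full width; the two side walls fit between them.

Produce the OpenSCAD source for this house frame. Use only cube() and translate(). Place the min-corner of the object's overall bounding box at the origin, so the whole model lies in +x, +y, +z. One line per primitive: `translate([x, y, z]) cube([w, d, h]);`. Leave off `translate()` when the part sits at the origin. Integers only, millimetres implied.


cube([4360, 98, 2280]);
translate([0, 4392, 0]) cube([4360, 98, 2280]);
translate([0, 98, 0]) cube([98, 4294, 2280]);
translate([4262, 98, 0]) cube([98, 4294, 2280]);


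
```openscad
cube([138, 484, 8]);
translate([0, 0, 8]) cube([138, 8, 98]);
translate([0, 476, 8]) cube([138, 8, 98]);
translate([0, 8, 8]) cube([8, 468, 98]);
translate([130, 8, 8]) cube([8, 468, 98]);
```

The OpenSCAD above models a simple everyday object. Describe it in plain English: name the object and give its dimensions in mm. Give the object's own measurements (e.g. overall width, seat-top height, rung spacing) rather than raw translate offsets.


An open-topped rectangular box: outside dimensions 138×484×106 mm, with a uniform wall and base thickness of 8 mm. The base is a full 138×484 slab on the floor; four walls sit on top of the base. The front and back walls (the −y and +y sides) span the full width; the two side walls fit between them.


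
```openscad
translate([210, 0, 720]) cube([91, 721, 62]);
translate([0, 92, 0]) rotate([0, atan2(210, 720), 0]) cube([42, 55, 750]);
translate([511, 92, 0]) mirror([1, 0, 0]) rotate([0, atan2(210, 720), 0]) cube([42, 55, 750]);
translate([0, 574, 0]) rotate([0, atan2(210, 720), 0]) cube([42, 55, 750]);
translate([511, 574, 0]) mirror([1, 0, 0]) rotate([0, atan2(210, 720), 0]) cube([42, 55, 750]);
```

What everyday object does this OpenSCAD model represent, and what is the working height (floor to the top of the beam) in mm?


A sawhorse. The overall height is 782 mm.

A beam across two mirrored pairs of raked legs — a sawhorse. The beam's underside is at z = 720 (matching the legs' vertical rise in atan2(210, 720)) and the beam is 62 mm tall, so its top is at 720 + 62 = 782 mm. The raked legs top out at the beam's underside, so that is the highest point.


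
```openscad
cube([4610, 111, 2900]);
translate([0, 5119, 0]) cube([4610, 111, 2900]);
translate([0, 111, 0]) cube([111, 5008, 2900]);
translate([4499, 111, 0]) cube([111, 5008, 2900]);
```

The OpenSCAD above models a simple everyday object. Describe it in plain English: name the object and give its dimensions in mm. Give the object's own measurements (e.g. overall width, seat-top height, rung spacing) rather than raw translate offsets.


The wall frame of a small rectangular building: four walls, each 2900 mm tall and 111 mm thick, enclosing a footprint 4610 mm (x) by 5230 mm (y) outside-to-outside, with no floor or roof. The front and back walls (the −y and +y sides) span the full width; the two side walls fit between them.


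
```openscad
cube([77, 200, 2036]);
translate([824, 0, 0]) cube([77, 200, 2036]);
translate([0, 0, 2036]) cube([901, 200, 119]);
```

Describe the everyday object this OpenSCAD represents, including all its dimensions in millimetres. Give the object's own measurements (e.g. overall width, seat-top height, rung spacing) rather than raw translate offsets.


A door frame. The clear opening is 747 mm wide and 2036 mm high. Two 77 mm wide jambs, 200 mm deep, stand either side of the opening from the floor to the top of the opening. A 119 mm thick head sits across the top of both jambs, spanning the full outside width of the frame.


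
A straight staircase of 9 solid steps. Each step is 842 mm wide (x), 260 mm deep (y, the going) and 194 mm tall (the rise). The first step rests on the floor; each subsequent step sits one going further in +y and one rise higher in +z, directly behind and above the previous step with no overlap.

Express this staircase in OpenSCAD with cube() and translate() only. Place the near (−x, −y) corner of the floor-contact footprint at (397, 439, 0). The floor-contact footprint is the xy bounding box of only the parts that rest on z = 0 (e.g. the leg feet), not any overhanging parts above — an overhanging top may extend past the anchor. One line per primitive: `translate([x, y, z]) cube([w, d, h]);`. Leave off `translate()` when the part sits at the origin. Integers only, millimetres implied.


translate([397, 439, 0]) cube([842, 260, 194]);
translate([397, 699, 194]) cube([842, 260, 194]);
translate([397, 959, 388]) cube([842, 260, 194]);
translate([397, 1219, 582]) cube([842, 260, 194]);
translate([397, 1479, 776]) cube([842, 260, 194]);
translate([397, 1739, 970]) cube([842, 260, 194]);
translate([397, 1999, 1164]) cube([842, 260, 194]);
translate([397, 2259, 1358]) cube([842, 260, 194]);
translate([397, 2519, 1552]) cube([842, 260, 194]);


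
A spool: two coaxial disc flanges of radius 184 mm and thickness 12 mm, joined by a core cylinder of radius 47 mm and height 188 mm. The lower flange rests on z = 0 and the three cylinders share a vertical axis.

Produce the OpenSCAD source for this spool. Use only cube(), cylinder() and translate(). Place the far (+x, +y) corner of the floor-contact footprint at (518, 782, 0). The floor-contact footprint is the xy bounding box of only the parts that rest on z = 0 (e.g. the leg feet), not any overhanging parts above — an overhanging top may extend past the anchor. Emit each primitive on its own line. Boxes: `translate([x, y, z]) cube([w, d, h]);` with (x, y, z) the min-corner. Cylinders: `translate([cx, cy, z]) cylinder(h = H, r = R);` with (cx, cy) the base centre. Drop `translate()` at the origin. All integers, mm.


translate([334, 598, 0]) cylinder(h = 12, r = 184);
translate([334, 598, 12]) cylinder(h = 188, r = 47);
translate([334, 598, 200]) cylinder(h = 12, r = 184);


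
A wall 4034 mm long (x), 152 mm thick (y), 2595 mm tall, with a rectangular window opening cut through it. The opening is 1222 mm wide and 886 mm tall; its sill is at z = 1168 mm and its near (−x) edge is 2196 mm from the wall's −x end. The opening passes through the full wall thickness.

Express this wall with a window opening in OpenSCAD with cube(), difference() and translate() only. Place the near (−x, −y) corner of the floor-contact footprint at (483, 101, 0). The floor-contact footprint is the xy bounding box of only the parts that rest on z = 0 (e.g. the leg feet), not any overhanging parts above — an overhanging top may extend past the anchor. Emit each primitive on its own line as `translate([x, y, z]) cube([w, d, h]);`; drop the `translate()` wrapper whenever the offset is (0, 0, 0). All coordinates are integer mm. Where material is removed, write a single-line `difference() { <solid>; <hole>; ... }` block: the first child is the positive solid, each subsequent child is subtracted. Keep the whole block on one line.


difference() { translate([483, 101, 0]) cube([4034, 152, 2595]); translate([2679, 101, 1168]) cube([1222, 152, 886]); }


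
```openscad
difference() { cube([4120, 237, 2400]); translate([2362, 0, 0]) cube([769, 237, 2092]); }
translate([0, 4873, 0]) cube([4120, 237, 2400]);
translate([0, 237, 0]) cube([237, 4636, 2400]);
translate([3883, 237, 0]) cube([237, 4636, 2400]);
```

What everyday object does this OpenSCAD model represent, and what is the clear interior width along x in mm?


A single room. The interior width is 3646 mm.

Four walls enclosing a rectangle with a door in the front wall — a room. Outside width 4120 minus two 237 mm walls gives 3646 mm.


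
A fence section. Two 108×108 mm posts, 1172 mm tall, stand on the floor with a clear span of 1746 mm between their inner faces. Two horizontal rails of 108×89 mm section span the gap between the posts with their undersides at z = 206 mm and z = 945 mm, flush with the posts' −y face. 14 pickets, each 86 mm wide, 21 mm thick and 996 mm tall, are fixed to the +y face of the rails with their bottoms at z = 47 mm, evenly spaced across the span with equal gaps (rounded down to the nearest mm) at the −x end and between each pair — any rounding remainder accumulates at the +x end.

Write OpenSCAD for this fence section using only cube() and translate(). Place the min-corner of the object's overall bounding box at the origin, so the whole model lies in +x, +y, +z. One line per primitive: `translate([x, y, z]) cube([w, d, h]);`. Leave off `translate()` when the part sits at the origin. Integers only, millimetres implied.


cube([108, 108, 1172]);
translate([1854, 0, 0]) cube([108, 108, 1172]);
translate([108, 0, 206]) cube([1746, 108, 89]);
translate([108, 0, 945]) cube([1746, 108, 89]);
translate([144, 108, 47]) cube([86, 21, 996]);
translate([266, 108, 47]) cube([86, 21, 996]);
translate([388, 108, 47]) cube([86, 21, 996]);
translate([510, 108, 47]) cube([86, 21, 996]);
translate([632, 108, 47]) cube([86, 21, 996]);
translate([754, 108, 47]) cube([86, 21, 996]);
translate([876, 108, 47]) cube([86, 21, 996]);
translate([998, 108, 47]) cube([86, 21, 996]);
translate([1120, 108, 47]) cube([86, 21, 996]);
translate([1242, 108, 47]) cube([86, 21, 996]);
translate([1364, 108, 47]) cube([86, 21, 996]);
translate([1486, 108, 47]) cube([86, 21, 996]);
translate([1608, 108, 47]) cube([86, 21, 996]);
translate([1730, 108, 47]) cube([86, 21, 996]);


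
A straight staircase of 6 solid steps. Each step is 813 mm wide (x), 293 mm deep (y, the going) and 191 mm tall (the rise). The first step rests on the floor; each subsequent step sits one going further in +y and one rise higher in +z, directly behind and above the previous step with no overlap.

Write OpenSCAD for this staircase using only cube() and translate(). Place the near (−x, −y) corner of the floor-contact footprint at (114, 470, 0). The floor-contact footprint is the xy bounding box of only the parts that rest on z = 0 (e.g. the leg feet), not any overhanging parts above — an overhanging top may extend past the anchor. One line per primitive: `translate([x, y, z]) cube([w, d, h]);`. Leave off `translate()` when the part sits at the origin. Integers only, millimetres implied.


translate([114, 470, 0]) cube([813, 293, 191]);
translate([114, 763, 191]) cube([813, 293, 191]);
translate([114, 1056, 382]) cube([813, 293, 191]);
translate([114, 1349, 573]) cube([813, 293, 191]);
translate([114, 1642, 764]) cube([813, 293, 191]);
translate([114, 1935, 955]) cube([813, 293, 191]);


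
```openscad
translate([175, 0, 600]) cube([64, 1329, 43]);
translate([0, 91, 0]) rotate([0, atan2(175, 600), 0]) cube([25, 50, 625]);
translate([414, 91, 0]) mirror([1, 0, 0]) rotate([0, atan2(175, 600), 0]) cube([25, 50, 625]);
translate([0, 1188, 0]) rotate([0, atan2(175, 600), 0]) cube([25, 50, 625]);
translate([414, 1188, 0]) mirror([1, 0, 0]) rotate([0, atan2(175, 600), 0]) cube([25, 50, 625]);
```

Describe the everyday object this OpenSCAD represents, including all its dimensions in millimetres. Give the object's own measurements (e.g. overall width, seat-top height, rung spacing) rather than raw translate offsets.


A sawhorse. A 64×1329×43 mm beam (x, y, z) sits on two A-frame leg pairs. Each pair is two raked legs of 25×50 mm section (50 mm along y) splaying symmetrically in x. Each leg rises 600 mm vertically over 175 mm of horizontal reach and is 625 mm long along its own axis. Every leg's outer bottom edge rests on the floor and its outer top edge meets a bottom edge of the beam — the left legs (tilting toward +x) meet the beam's −x bottom edge, the right legs (their mirror images, tilting toward −x) meet its +x bottom edge — so the leg tops tuck under the beam, the beam's underside is 600 mm above the floor, and the feet are 414 mm apart outside-to-outside with the beam centred between them. The two leg pairs are set in 91 mm from either end of the beam.


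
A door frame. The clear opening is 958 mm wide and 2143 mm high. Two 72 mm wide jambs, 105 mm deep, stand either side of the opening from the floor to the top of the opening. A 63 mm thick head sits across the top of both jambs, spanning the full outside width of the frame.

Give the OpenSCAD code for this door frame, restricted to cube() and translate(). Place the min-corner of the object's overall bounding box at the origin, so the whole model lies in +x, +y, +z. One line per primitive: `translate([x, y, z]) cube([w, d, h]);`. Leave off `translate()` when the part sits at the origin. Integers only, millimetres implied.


cube([72, 105, 2143]);
translate([1030, 0, 0]) cube([72, 105, 2143]);
translate([0, 0, 2143]) cube([1102, 105, 63]);
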